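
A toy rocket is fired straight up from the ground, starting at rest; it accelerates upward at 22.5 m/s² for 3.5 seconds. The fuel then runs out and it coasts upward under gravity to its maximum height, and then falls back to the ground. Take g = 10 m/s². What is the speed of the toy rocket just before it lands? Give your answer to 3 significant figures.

Phase 1 (powered ascent): v₀ = 0 m/s, a = 22.5 m/s².
v = v₀ + at = 0 + (22.5)(3.5) = 78.8 m/s
Δx = v₀t + ½at² = 0·3.5 + 0.5·22.5·3.5² = 138 m

Phase 2 (coasting upward): v₀ = 78.8 m/s, a = -10 m/s².
v = v₀ + at → t = (0 − 78.8) / -10 = 7.88 s
v² = v₀² + 2aΔx → Δx = (0² − 78.8²)/(2·-10) = 310 m

Phase 3 (free fall): v₀ = 0 m/s, a = -10 m/s².
Falls 448 m from rest: t = √(2·448/10) = 9.46 s; v = g·t = 94.6 m/s.
Impact speed = 94.6 m/s

94.6 m/s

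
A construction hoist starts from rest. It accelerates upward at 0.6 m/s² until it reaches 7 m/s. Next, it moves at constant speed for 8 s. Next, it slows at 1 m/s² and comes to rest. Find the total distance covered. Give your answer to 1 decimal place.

121.3 m

Phase 1 (accelerating): v₀ = 0 m/s, a = 0.6 m/s².
v = v₀ + at → t = (7 − 0) / 0.6 = 11.7 s
v² = v₀² + 2aΔx → Δx = (7² − 0²)/(2·0.6) = 40.8 m

Phase 2 (constant speed): v₀ = 7.00 m/s, a = 0 m/s².
v = v₀ + at = 7.00 + (0)(8) = 7.00 m/s
Δx = v₀t + ½at² = 7.00·8 + 0.5·0·8² = 56.0 m

Phase 3 (decelerating): v₀ = 7.00 m/s, a = -1 m/s².
v = v₀ + at → t = (0 − 7.00) / -1 = 7.00 s
v² = v₀² + 2aΔx → Δx = (0² − 7.00²)/(2·-1) = 24.5 m
Total distance = 40.8 + 56.0 + 24.5 = 121 m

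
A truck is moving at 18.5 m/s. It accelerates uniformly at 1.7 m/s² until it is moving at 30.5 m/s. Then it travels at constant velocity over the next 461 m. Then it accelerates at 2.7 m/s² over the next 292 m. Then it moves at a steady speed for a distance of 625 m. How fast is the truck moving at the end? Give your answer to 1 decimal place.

50.1 m/s

Phase 1 (accelerating): v₀ = 18.5 m/s, a = 1.7 m/s².
v = v₀ + at → t = (30.5 − 18.5) / 1.7 = 7.06 s
v² = v₀² + 2aΔx → Δx = (30.5² − 18.5²)/(2·1.7) = 173 m

Phase 2 (constant speed): v₀ = 30.5 m/s, a = 0 m/s².
Constant speed: t = d/v = 461/30.5 = 15.1 s

Phase 3 (accelerating): v₀ = 30.5 m/s, a = 2.7 m/s².
v² = v₀² + 2aΔx = 30.5² + 2·2.7·292 = 2510 → v = 50.1 m/s
t = (v − v₀)/a = (50.1 − 30.5)/2.7 = 7.25 s

Phase 4 (constant speed): v₀ = 50.1 m/s, a = 0 m/s².
Constant speed: t = d/v = 625/50.1 = 12.5 s
Final speed = 50.1 m/s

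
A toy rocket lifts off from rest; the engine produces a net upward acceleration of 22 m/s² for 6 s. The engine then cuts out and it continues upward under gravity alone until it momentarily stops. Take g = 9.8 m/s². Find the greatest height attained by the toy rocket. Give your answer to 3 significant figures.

Phase 1 (powered ascent): v₀ = 0 m/s, a = 22 m/s².
v = v₀ + at = 0 + (22)(6) = 132 m/s
Δx = v₀t + ½at² = 0·6 + 0.5·22·6² = 396 m

Phase 2 (coasting upward): v₀ = 132 m/s, a = -9.8 m/s².
v = v₀ + at → t = (0 − 132) / -9.8 = 13.5 s
v² = v₀² + 2aΔx → Δx = (0² − 132²)/(2·-9.8) = 889 m
Maximum height = 396 + 889 = 1280 m

1280 m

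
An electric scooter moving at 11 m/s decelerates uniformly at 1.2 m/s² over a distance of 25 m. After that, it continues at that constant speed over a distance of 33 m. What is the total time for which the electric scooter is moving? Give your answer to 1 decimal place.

Phase 1 (decelerating): v₀ = 11.0 m/s, a = -1.2 m/s².
v² = v₀² + 2aΔx = 11.0² + 2·-1.2·25 = 61.0 → v = 7.81 m/s
t = (v − v₀)/a = (7.81 − 11.0)/-1.2 = 2.66 s

Phase 2 (constant speed): v₀ = 7.81 m/s, a = 0 m/s².
Constant speed: t = d/v = 33/7.81 = 4.23 s
Total time = 2.66 + 4.23 = 6.88 s

6.9 s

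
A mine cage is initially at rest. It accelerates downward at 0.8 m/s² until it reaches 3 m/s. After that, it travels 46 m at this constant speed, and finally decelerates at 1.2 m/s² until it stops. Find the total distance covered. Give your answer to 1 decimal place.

Phase 1 (accelerating): v₀ = 0 m/s, a = 0.8 m/s².
v = v₀ + at → t = (3 − 0) / 0.8 = 3.75 s
v² = v₀² + 2aΔx → Δx = (3² − 0²)/(2·0.8) = 5.62 m

Phase 2 (constant speed): v₀ = 3.00 m/s, a = 0 m/s².
Constant speed: t = d/v = 46/3.00 = 15.3 s

Phase 3 (decelerating): v₀ = 3.00 m/s, a = -1.2 m/s².
v = v₀ + at → t = (0 − 3.00) / -1.2 = 2.50 s
v² = v₀² + 2aΔx → Δx = (0² − 3.00²)/(2·-1.2) = 3.75 m
Total distance = 5.62 + 46.0 + 3.75 = 55.4 m

55.4 m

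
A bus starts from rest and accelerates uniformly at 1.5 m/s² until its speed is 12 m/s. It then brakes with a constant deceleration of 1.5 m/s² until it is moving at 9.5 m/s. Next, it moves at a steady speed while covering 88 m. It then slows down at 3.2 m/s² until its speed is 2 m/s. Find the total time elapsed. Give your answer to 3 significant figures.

Phase 1 (accelerating): v₀ = 0 m/s, a = 1.5 m/s².
v = v₀ + at → t = (12 − 0) / 1.5 = 8.00 s
v² = v₀² + 2aΔx → Δx = (12² − 0²)/(2·1.5) = 48.0 m

Phase 2 (decelerating): v₀ = 12.0 m/s, a = -1.5 m/s².
v = v₀ + at → t = (9.5 − 12.0) / -1.5 = 1.67 s
v² = v₀² + 2aΔx → Δx = (9.5² − 12.0²)/(2·-1.5) = 17.9 m

Phase 3 (constant speed): v₀ = 9.50 m/s, a = 0 m/s².
Constant speed: t = d/v = 88/9.50 = 9.26 s

Phase 4 (decelerating): v₀ = 9.50 m/s, a = -3.2 m/s².
v = v₀ + at → t = (2 − 9.50) / -3.2 = 2.34 s
v² = v₀² + 2aΔx → Δx = (2² − 9.50²)/(2·-3.2) = 13.5 m
Total time = 8.00 + 1.67 + 9.26 + 2.34 = 21.3 s

21.3 s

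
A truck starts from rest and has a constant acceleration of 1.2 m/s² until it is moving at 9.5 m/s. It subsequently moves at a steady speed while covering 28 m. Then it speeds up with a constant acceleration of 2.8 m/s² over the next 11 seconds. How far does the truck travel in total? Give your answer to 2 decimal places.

339.50 m

Phase 1 (accelerating): v₀ = 0 m/s, a = 1.2 m/s².
v = v₀ + at → t = (9.5 − 0) / 1.2 = 7.92 s
v² = v₀² + 2aΔx → Δx = (9.5² − 0²)/(2·1.2) = 37.6 m

Phase 2 (constant speed): v₀ = 9.50 m/s, a = 0 m/s².
Constant speed: t = d/v = 28/9.50 = 2.95 s

Phase 3 (accelerating): v₀ = 9.50 m/s, a = 2.8 m/s².
v = v₀ + at = 9.50 + (2.8)(11) = 40.3 m/s
Δx = v₀t + ½at² = 9.50·11 + 0.5·2.8·11² = 274 m
Total distance = 37.6 + 28.0 + 274 = 340 m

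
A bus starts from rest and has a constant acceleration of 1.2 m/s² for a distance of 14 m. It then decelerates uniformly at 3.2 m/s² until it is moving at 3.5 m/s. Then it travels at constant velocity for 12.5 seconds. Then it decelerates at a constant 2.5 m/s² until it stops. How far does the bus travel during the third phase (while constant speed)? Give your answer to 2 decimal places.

Phase 1 (accelerating): v₀ = 0 m/s, a = 1.2 m/s².
v² = v₀² + 2aΔx = 0² + 2·1.2·14 = 33.6 → v = 5.80 m/s
t = (v − v₀)/a = (5.80 − 0)/1.2 = 4.83 s

Phase 2 (decelerating): v₀ = 5.80 m/s, a = -3.2 m/s².
v = v₀ + at → t = (3.5 − 5.80) / -3.2 = 0.718 s
v² = v₀² + 2aΔx → Δx = (3.5² − 5.80²)/(2·-3.2) = 3.34 m

Phase 3 (constant speed): v₀ = 3.50 m/s, a = 0 m/s².
v = v₀ + at = 3.50 + (0)(12.5) = 3.50 m/s
Δx = v₀t + ½at² = 3.50·12.5 + 0.5·0·12.5² = 43.8 m
Distance in phase 3 = 43.8 m

43.75 m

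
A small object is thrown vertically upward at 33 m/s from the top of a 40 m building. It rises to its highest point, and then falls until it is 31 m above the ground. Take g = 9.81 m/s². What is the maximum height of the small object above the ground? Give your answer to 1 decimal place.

95.5 m

Phase 1 (rising): v₀ = 33.0 m/s, a = -9.81 m/s².
v = v₀ + at → t = (0 − 33.0) / -9.81 = 3.36 s
v² = v₀² + 2aΔx → Δx = (0² − 33.0²)/(2·-9.81) = 55.5 m
Maximum height = 40 + 55.5 = 95.5 m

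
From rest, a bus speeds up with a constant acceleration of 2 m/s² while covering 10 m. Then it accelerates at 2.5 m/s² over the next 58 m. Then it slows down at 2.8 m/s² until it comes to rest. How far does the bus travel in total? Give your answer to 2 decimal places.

Phase 1 (accelerating): v₀ = 0 m/s, a = 2 m/s².
v² = v₀² + 2aΔx = 0² + 2·2·10 = 40.0 → v = 6.32 m/s
t = (v − v₀)/a = (6.32 − 0)/2 = 3.16 s

Phase 2 (accelerating): v₀ = 6.32 m/s, a = 2.5 m/s².
v² = v₀² + 2aΔx = 6.32² + 2·2.5·58 = 330 → v = 18.2 m/s
t = (v − v₀)/a = (18.2 − 6.32)/2.5 = 4.74 s

Phase 3 (decelerating): v₀ = 18.2 m/s, a = -2.8 m/s².
v = v₀ + at → t = (0 − 18.2) / -2.8 = 6.49 s
v² = v₀² + 2aΔx → Δx = (0² − 18.2²)/(2·-2.8) = 58.9 m
Total distance = 10.0 + 58.0 + 58.9 = 127 m

126.93 m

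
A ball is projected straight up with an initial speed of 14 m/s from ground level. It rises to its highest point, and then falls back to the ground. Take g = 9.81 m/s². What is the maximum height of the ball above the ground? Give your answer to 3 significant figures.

9.99 m

Phase 1 (rising): v₀ = 14.0 m/s, a = -9.81 m/s².
v = v₀ + at → t = (0 − 14.0) / -9.81 = 1.43 s
v² = v₀² + 2aΔx → Δx = (0² − 14.0²)/(2·-9.81) = 9.99 m
Maximum height = 9.99 m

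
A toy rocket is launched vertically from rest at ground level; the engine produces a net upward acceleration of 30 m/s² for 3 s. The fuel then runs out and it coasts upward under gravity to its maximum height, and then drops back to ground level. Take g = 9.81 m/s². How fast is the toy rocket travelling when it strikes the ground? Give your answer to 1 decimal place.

Phase 1 (powered ascent): v₀ = 0 m/s, a = 30 m/s².
v = v₀ + at = 0 + (30)(3) = 90.0 m/s
Δx = v₀t + ½at² = 0·3 + 0.5·30·3² = 135 m

Phase 2 (coasting upward): v₀ = 90.0 m/s, a = -9.81 m/s².
v = v₀ + at → t = (0 − 90.0) / -9.81 = 9.17 s
v² = v₀² + 2aΔx → Δx = (0² − 90.0²)/(2·-9.81) = 413 m

Phase 3 (free fall): v₀ = 0 m/s, a = -9.81 m/s².
Falls 548 m from rest: t = √(2·548/9.81) = 10.6 s; v = g·t = 104 m/s.
Impact speed = 104 m/s

103.7 m/s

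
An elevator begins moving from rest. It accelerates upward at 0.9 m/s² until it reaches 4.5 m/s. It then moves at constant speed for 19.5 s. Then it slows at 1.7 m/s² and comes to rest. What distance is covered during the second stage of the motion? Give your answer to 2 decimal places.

87.75 m

Phase 1 (accelerating): v₀ = 0 m/s, a = 0.9 m/s².
v = v₀ + at → t = (4.5 − 0) / 0.9 = 5.00 s
v² = v₀² + 2aΔx → Δx = (4.5² − 0²)/(2·0.9) = 11.2 m

Phase 2 (constant speed): v₀ = 4.50 m/s, a = 0 m/s².
v = v₀ + at = 4.50 + (0)(19.5) = 4.50 m/s
Δx = v₀t + ½at² = 4.50·19.5 + 0.5·0·19.5² = 87.8 m
Distance in phase 2 = 87.8 m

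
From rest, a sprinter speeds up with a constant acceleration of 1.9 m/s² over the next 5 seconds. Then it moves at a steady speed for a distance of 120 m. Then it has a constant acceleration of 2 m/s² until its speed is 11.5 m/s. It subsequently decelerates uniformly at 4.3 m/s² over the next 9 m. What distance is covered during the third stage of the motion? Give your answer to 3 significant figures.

10.5 m

Phase 1 (accelerating): v₀ = 0 m/s, a = 1.9 m/s².
v = v₀ + at = 0 + (1.9)(5) = 9.50 m/s
Δx = v₀t + ½at² = 0·5 + 0.5·1.9·5² = 23.8 m

Phase 2 (constant speed): v₀ = 9.50 m/s, a = 0 m/s².
Constant speed: t = d/v = 120/9.50 = 12.6 s

Phase 3 (accelerating): v₀ = 9.50 m/s, a = 2 m/s².
v = v₀ + at → t = (11.5 − 9.50) / 2 = 1.00 s
v² = v₀² + 2aΔx → Δx = (11.5² − 9.50²)/(2·2) = 10.5 m
Distance in phase 3 = 10.5 m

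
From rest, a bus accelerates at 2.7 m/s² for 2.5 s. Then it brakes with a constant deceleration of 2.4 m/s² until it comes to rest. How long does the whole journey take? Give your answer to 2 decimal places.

Phase 1 (accelerating): v₀ = 0 m/s, a = 2.7 m/s².
v = v₀ + at = 0 + (2.7)(2.5) = 6.75 m/s
Δx = v₀t + ½at² = 0·2.5 + 0.5·2.7·2.5² = 8.44 m

Phase 2 (decelerating): v₀ = 6.75 m/s, a = -2.4 m/s².
v = v₀ + at → t = (0 − 6.75) / -2.4 = 2.81 s
v² = v₀² + 2aΔx → Δx = (0² − 6.75²)/(2·-2.4) = 9.49 m
Total time = 2.50 + 2.81 = 5.31 s

5.31 s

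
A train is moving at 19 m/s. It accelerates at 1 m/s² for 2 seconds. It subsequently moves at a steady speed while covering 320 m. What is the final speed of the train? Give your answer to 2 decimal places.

21.00 m/s

Phase 1 (accelerating): v₀ = 19.0 m/s, a = 1 m/s².
v = v₀ + at = 19.0 + (1)(2) = 21.0 m/s
Δx = v₀t + ½at² = 19.0·2 + 0.5·1·2² = 40.0 m

Phase 2 (constant speed): v₀ = 21.0 m/s, a = 0 m/s².
Constant speed: t = d/v = 320/21.0 = 15.2 s
Final speed = 21.0 m/s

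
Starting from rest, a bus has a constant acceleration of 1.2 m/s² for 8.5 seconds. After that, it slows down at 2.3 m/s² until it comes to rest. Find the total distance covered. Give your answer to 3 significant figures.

66.0 m

Phase 1 (accelerating): v₀ = 0 m/s, a = 1.2 m/s².
v = v₀ + at = 0 + (1.2)(8.5) = 10.2 m/s
Δx = v₀t + ½at² = 0·8.5 + 0.5·1.2·8.5² = 43.3 m

Phase 2 (decelerating): v₀ = 10.2 m/s, a = -2.3 m/s².
v = v₀ + at → t = (0 − 10.2) / -2.3 = 4.43 s
v² = v₀² + 2aΔx → Δx = (0² − 10.2²)/(2·-2.3) = 22.6 m
Total distance = 43.3 + 22.6 = 66.0 m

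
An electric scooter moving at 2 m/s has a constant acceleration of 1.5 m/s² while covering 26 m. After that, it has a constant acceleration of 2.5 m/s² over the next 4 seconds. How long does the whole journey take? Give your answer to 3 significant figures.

Phase 1 (accelerating): v₀ = 2.00 m/s, a = 1.5 m/s².
v² = v₀² + 2aΔx = 2.00² + 2·1.5·26 = 82.0 → v = 9.06 m/s
t = (v − v₀)/a = (9.06 − 2.00)/1.5 = 4.70 s

Phase 2 (accelerating): v₀ = 9.06 m/s, a = 2.5 m/s².
v = v₀ + at = 9.06 + (2.5)(4) = 19.1 m/s
Δx = v₀t + ½at² = 9.06·4 + 0.5·2.5·4² = 56.2 m
Total time = 4.70 + 4.00 = 8.70 s

8.70 s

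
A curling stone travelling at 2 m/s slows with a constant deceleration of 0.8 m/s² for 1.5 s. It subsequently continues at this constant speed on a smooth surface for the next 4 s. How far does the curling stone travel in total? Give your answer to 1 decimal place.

Phase 1 (decelerating): v₀ = 2.00 m/s, a = -0.8 m/s².
v = v₀ + at = 2.00 + (-0.8)(1.5) = 0.800 m/s
Δx = v₀t + ½at² = 2.00·1.5 + 0.5·-0.8·1.5² = 2.10 m

Phase 2 (constant speed): v₀ = 0.800 m/s, a = 0 m/s².
v = v₀ + at = 0.800 + (0)(4) = 0.800 m/s
Δx = v₀t + ½at² = 0.800·4 + 0.5·0·4² = 3.20 m
Total distance = 2.10 + 3.20 = 5.30 m

5.3 m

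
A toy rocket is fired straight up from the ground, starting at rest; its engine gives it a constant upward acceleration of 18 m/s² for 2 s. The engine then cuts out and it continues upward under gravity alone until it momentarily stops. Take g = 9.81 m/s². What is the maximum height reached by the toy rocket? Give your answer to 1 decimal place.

Phase 1 (powered ascent): v₀ = 0 m/s, a = 18 m/s².
v = v₀ + at = 0 + (18)(2) = 36.0 m/s
Δx = v₀t + ½at² = 0·2 + 0.5·18·2² = 36.0 m

Phase 2 (coasting upward): v₀ = 36.0 m/s, a = -9.81 m/s².
v = v₀ + at → t = (0 − 36.0) / -9.81 = 3.67 s
v² = v₀² + 2aΔx → Δx = (0² − 36.0²)/(2·-9.81) = 66.1 m
Maximum height = 36.0 + 66.1 = 102 m

102.1 m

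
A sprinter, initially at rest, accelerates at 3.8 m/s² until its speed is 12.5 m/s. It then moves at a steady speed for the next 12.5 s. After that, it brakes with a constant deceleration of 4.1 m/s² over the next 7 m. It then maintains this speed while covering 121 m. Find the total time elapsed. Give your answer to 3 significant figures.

Phase 1 (accelerating): v₀ = 0 m/s, a = 3.8 m/s².
v = v₀ + at → t = (12.5 − 0) / 3.8 = 3.29 s
v² = v₀² + 2aΔx → Δx = (12.5² − 0²)/(2·3.8) = 20.6 m

Phase 2 (constant speed): v₀ = 12.5 m/s, a = 0 m/s².
v = v₀ + at = 12.5 + (0)(12.5) = 12.5 m/s
Δx = v₀t + ½at² = 12.5·12.5 + 0.5·0·12.5² = 156 m

Phase 3 (decelerating): v₀ = 12.5 m/s, a = -4.1 m/s².
v² = v₀² + 2aΔx = 12.5² + 2·-4.1·7 = 98.9 → v = 9.94 m/s
t = (v − v₀)/a = (9.94 − 12.5)/-4.1 = 0.624 s

Phase 4 (constant speed): v₀ = 9.94 m/s, a = 0 m/s².
Constant speed: t = d/v = 121/9.94 = 12.2 s
Total time = 3.29 + 12.5 + 0.624 + 12.2 = 28.6 s

28.6 s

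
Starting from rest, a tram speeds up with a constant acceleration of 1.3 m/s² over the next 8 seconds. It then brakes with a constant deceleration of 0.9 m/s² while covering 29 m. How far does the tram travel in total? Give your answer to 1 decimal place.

Phase 1 (accelerating): v₀ = 0 m/s, a = 1.3 m/s².
v = v₀ + at = 0 + (1.3)(8) = 10.4 m/s
Δx = v₀t + ½at² = 0·8 + 0.5·1.3·8² = 41.6 m

Phase 2 (decelerating): v₀ = 10.4 m/s, a = -0.9 m/s².
v² = v₀² + 2aΔx = 10.4² + 2·-0.9·29 = 56.0 → v = 7.48 m/s
t = (v − v₀)/a = (7.48 − 10.4)/-0.9 = 3.24 s
Total distance = 41.6 + 29.0 = 70.6 m

70.6 m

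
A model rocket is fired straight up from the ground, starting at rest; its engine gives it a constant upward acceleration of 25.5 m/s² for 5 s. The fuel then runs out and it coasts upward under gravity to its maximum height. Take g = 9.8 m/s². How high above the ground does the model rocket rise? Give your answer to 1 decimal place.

Phase 1 (powered ascent): v₀ = 0 m/s, a = 25.5 m/s².
v = v₀ + at = 0 + (25.5)(5) = 128 m/s
Δx = v₀t + ½at² = 0·5 + 0.5·25.5·5² = 319 m

Phase 2 (coasting upward): v₀ = 128 m/s, a = -9.8 m/s².
v = v₀ + at → t = (0 − 128) / -9.8 = 13.0 s
v² = v₀² + 2aΔx → Δx = (0² − 128²)/(2·-9.8) = 829 m
Maximum height = 319 + 829 = 1150 m

1148.2 m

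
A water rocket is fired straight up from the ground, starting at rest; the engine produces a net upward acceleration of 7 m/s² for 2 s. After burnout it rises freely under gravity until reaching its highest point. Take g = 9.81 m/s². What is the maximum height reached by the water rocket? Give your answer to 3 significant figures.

Phase 1 (powered ascent): v₀ = 0 m/s, a = 7 m/s².
v = v₀ + at = 0 + (7)(2) = 14.0 m/s
Δx = v₀t + ½at² = 0·2 + 0.5·7·2² = 14.0 m

Phase 2 (coasting upward): v₀ = 14.0 m/s, a = -9.81 m/s².
v = v₀ + at → t = (0 − 14.0) / -9.81 = 1.43 s
v² = v₀² + 2aΔx → Δx = (0² − 14.0²)/(2·-9.81) = 9.99 m
Maximum height = 14.0 + 9.99 = 24.0 m

24.0 m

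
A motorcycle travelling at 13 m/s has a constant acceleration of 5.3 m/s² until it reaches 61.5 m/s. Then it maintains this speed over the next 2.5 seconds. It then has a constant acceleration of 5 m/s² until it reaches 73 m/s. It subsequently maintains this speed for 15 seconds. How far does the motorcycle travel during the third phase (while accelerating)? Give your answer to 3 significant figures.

Phase 1 (accelerating): v₀ = 13.0 m/s, a = 5.3 m/s².
v = v₀ + at → t = (61.5 − 13.0) / 5.3 = 9.15 s
v² = v₀² + 2aΔx → Δx = (61.5² − 13.0²)/(2·5.3) = 341 m

Phase 2 (constant speed): v₀ = 61.5 m/s, a = 0 m/s².
v = v₀ + at = 61.5 + (0)(2.5) = 61.5 m/s
Δx = v₀t + ½at² = 61.5·2.5 + 0.5·0·2.5² = 154 m

Phase 3 (accelerating): v₀ = 61.5 m/s, a = 5 m/s².
v = v₀ + at → t = (73 − 61.5) / 5 = 2.30 s
v² = v₀² + 2aΔx → Δx = (73² − 61.5²)/(2·5) = 155 m
Distance in phase 3 = 155 m

155 m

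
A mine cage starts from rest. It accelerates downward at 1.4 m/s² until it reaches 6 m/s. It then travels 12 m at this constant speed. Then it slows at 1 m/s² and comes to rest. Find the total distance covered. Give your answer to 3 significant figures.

42.9 m

Phase 1 (accelerating): v₀ = 0 m/s, a = 1.4 m/s².
v = v₀ + at → t = (6 − 0) / 1.4 = 4.29 s
v² = v₀² + 2aΔx → Δx = (6² − 0²)/(2·1.4) = 12.9 m

Phase 2 (constant speed): v₀ = 6.00 m/s, a = 0 m/s².
Constant speed: t = d/v = 12/6.00 = 2.00 s

Phase 3 (decelerating): v₀ = 6.00 m/s, a = -1 m/s².
v = v₀ + at → t = (0 − 6.00) / -1 = 6.00 s
v² = v₀² + 2aΔx → Δx = (0² − 6.00²)/(2·-1) = 18.0 m
Total distance = 12.9 + 12.0 + 18.0 = 42.9 m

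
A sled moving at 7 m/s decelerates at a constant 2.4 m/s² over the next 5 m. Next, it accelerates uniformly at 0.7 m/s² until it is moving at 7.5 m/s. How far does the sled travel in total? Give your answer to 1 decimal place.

Phase 1 (decelerating): v₀ = 7.00 m/s, a = -2.4 m/s².
v² = v₀² + 2aΔx = 7.00² + 2·-2.4·5 = 25.0 → v = 5.00 m/s
t = (v − v₀)/a = (5.00 − 7.00)/-2.4 = 0.833 s

Phase 2 (accelerating): v₀ = 5.00 m/s, a = 0.7 m/s².
v = v₀ + at → t = (7.5 − 5.00) / 0.7 = 3.57 s
v² = v₀² + 2aΔx → Δx = (7.5² − 5.00²)/(2·0.7) = 22.3 m
Total distance = 5.00 + 22.3 = 27.3 m

27.3 m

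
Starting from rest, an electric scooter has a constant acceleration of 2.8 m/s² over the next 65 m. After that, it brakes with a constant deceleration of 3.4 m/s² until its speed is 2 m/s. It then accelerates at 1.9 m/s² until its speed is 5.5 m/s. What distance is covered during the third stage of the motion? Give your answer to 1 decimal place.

6.9 m

Phase 1 (accelerating): v₀ = 0 m/s, a = 2.8 m/s².
v² = v₀² + 2aΔx = 0² + 2·2.8·65 = 364 → v = 19.1 m/s
t = (v − v₀)/a = (19.1 − 0)/2.8 = 6.81 s

Phase 2 (decelerating): v₀ = 19.1 m/s, a = -3.4 m/s².
v = v₀ + at → t = (2 − 19.1) / -3.4 = 5.02 s
v² = v₀² + 2aΔx → Δx = (2² − 19.1²)/(2·-3.4) = 52.9 m

Phase 3 (accelerating): v₀ = 2.00 m/s, a = 1.9 m/s².
v = v₀ + at → t = (5.5 − 2.00) / 1.9 = 1.84 s
v² = v₀² + 2aΔx → Δx = (5.5² − 2.00²)/(2·1.9) = 6.91 m
Distance in phase 3 = 6.91 m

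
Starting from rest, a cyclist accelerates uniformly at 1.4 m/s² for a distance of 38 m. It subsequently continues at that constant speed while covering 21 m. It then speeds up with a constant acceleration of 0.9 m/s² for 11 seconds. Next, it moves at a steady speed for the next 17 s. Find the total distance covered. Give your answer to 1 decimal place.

Phase 1 (accelerating): v₀ = 0 m/s, a = 1.4 m/s².
v² = v₀² + 2aΔx = 0² + 2·1.4·38 = 106 → v = 10.3 m/s
t = (v − v₀)/a = (10.3 − 0)/1.4 = 7.37 s

Phase 2 (constant speed): v₀ = 10.3 m/s, a = 0 m/s².
Constant speed: t = d/v = 21/10.3 = 2.04 s

Phase 3 (accelerating): v₀ = 10.3 m/s, a = 0.9 m/s².
v = v₀ + at = 10.3 + (0.9)(11) = 20.2 m/s
Δx = v₀t + ½at² = 10.3·11 + 0.5·0.9·11² = 168 m

Phase 4 (constant speed): v₀ = 20.2 m/s, a = 0 m/s².
v = v₀ + at = 20.2 + (0)(17) = 20.2 m/s
Δx = v₀t + ½at² = 20.2·17 + 0.5·0·17² = 344 m
Total distance = 38.0 + 21.0 + 168 + 344 = 571 m

570.6 m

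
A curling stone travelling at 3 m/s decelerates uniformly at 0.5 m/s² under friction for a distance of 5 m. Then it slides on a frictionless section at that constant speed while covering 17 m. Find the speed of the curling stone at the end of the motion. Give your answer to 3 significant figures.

Phase 1 (decelerating): v₀ = 3.00 m/s, a = -0.5 m/s².
v² = v₀² + 2aΔx = 3.00² + 2·-0.5·5 = 4.00 → v = 2.00 m/s
t = (v − v₀)/a = (2.00 − 3.00)/-0.5 = 2.00 s

Phase 2 (constant speed): v₀ = 2.00 m/s, a = 0 m/s².
Constant speed: t = d/v = 17/2.00 = 8.50 s
Final speed = 2.00 m/s

2.00 m/s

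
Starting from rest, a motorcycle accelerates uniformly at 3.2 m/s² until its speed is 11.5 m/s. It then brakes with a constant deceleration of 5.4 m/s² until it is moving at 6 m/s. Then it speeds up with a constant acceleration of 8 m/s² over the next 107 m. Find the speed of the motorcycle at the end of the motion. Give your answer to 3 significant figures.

Phase 1 (accelerating): v₀ = 0 m/s, a = 3.2 m/s².
v = v₀ + at → t = (11.5 − 0) / 3.2 = 3.59 s
v² = v₀² + 2aΔx → Δx = (11.5² − 0²)/(2·3.2) = 20.7 m

Phase 2 (decelerating): v₀ = 11.5 m/s, a = -5.4 m/s².
v = v₀ + at → t = (6 − 11.5) / -5.4 = 1.02 s
v² = v₀² + 2aΔx → Δx = (6² − 11.5²)/(2·-5.4) = 8.91 m

Phase 3 (accelerating): v₀ = 6.00 m/s, a = 8 m/s².
v² = v₀² + 2aΔx = 6.00² + 2·8·107 = 1750 → v = 41.8 m/s
t = (v − v₀)/a = (41.8 − 6.00)/8 = 4.48 s
Final speed = 41.8 m/s

41.8 m/s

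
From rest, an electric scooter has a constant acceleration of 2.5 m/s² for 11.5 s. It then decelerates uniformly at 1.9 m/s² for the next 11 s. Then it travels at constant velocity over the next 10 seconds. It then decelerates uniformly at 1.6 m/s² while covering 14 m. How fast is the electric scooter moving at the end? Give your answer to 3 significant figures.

Phase 1 (accelerating): v₀ = 0 m/s, a = 2.5 m/s².
v = v₀ + at = 0 + (2.5)(11.5) = 28.8 m/s
Δx = v₀t + ½at² = 0·11.5 + 0.5·2.5·11.5² = 165 m

Phase 2 (decelerating): v₀ = 28.8 m/s, a = -1.9 m/s².
v = v₀ + at = 28.8 + (-1.9)(11) = 7.85 m/s
Δx = v₀t + ½at² = 28.8·11 + 0.5·-1.9·11² = 201 m

Phase 3 (constant speed): v₀ = 7.85 m/s, a = 0 m/s².
v = v₀ + at = 7.85 + (0)(10) = 7.85 m/s
Δx = v₀t + ½at² = 7.85·10 + 0.5·0·10² = 78.5 m

Phase 4 (decelerating): v₀ = 7.85 m/s, a = -1.6 m/s².
v² = v₀² + 2aΔx = 7.85² + 2·-1.6·14 = 16.8 → v = 4.10 m/s
t = (v − v₀)/a = (4.10 − 7.85)/-1.6 = 2.34 s
Final speed = 4.10 m/s

4.10 m/s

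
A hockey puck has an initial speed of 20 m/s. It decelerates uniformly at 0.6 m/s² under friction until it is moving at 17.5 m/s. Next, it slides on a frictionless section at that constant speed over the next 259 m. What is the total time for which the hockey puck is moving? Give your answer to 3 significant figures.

19.0 s

Phase 1 (decelerating): v₀ = 20.0 m/s, a = -0.6 m/s².
v = v₀ + at → t = (17.5 − 20.0) / -0.6 = 4.17 s
v² = v₀² + 2aΔx → Δx = (17.5² − 20.0²)/(2·-0.6) = 78.1 m

Phase 2 (constant speed): v₀ = 17.5 m/s, a = 0 m/s².
Constant speed: t = d/v = 259/17.5 = 14.8 s
Total time = 4.17 + 14.8 = 19.0 s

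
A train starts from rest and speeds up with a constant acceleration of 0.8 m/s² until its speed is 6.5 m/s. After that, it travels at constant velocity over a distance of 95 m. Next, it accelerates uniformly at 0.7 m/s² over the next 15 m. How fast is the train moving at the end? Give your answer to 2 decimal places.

Phase 1 (accelerating): v₀ = 0 m/s, a = 0.8 m/s².
v = v₀ + at → t = (6.5 − 0) / 0.8 = 8.12 s
v² = v₀² + 2aΔx → Δx = (6.5² − 0²)/(2·0.8) = 26.4 m

Phase 2 (constant speed): v₀ = 6.50 m/s, a = 0 m/s².
Constant speed: t = d/v = 95/6.50 = 14.6 s

Phase 3 (accelerating): v₀ = 6.50 m/s, a = 0.7 m/s².
v² = v₀² + 2aΔx = 6.50² + 2·0.7·15 = 63.2 → v = 7.95 m/s
t = (v − v₀)/a = (7.95 − 6.50)/0.7 = 2.08 s
Final speed = 7.95 m/s

7.95 m/s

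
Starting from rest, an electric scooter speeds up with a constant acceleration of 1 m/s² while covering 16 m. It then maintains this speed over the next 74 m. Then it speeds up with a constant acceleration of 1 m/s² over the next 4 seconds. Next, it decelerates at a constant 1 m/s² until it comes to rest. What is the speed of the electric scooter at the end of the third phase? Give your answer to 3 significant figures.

Phase 1 (accelerating): v₀ = 0 m/s, a = 1 m/s².
v² = v₀² + 2aΔx = 0² + 2·1·16 = 32.0 → v = 5.66 m/s
t = (v − v₀)/a = (5.66 − 0)/1 = 5.66 s

Phase 2 (constant speed): v₀ = 5.66 m/s, a = 0 m/s².
Constant speed: t = d/v = 74/5.66 = 13.1 s

Phase 3 (accelerating): v₀ = 5.66 m/s, a = 1 m/s².
v = v₀ + at = 5.66 + (1)(4) = 9.66 m/s
Δx = v₀t + ½at² = 5.66·4 + 0.5·1·4² = 30.6 m
Speed at end of phase 3 = 9.66 m/s

9.66 m/s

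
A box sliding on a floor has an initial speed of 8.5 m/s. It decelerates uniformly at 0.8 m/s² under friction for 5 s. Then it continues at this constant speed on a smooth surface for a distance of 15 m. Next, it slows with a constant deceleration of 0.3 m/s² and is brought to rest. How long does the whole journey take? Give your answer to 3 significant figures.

Phase 1 (decelerating): v₀ = 8.50 m/s, a = -0.8 m/s².
v = v₀ + at = 8.50 + (-0.8)(5) = 4.50 m/s
Δx = v₀t + ½at² = 8.50·5 + 0.5·-0.8·5² = 32.5 m

Phase 2 (constant speed): v₀ = 4.50 m/s, a = 0 m/s².
Constant speed: t = d/v = 15/4.50 = 3.33 s

Phase 3 (decelerating): v₀ = 4.50 m/s, a = -0.3 m/s².
v = v₀ + at → t = (0 − 4.50) / -0.3 = 15.0 s
v² = v₀² + 2aΔx → Δx = (0² − 4.50²)/(2·-0.3) = 33.8 m
Total time = 5.00 + 3.33 + 15.0 = 23.3 s

23.3 s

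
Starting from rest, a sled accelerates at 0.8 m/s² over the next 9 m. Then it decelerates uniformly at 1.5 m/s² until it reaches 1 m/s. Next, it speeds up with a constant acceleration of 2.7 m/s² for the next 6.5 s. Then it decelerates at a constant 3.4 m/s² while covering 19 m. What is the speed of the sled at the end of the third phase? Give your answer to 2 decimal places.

Phase 1 (accelerating): v₀ = 0 m/s, a = 0.8 m/s².
v² = v₀² + 2aΔx = 0² + 2·0.8·9 = 14.4 → v = 3.79 m/s
t = (v − v₀)/a = (3.79 − 0)/0.8 = 4.74 s

Phase 2 (decelerating): v₀ = 3.79 m/s, a = -1.5 m/s².
v = v₀ + at → t = (1 − 3.79) / -1.5 = 1.86 s
v² = v₀² + 2aΔx → Δx = (1² − 3.79²)/(2·-1.5) = 4.47 m

Phase 3 (accelerating): v₀ = 1.00 m/s, a = 2.7 m/s².
v = v₀ + at = 1.00 + (2.7)(6.5) = 18.6 m/s
Δx = v₀t + ½at² = 1.00·6.5 + 0.5·2.7·6.5² = 63.5 m
Speed at end of phase 3 = 18.6 m/s

18.55 m/s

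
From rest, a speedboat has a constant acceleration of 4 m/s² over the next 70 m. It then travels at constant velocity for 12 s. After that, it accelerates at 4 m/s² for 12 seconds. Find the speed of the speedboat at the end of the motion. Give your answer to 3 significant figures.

71.7 m/s

Phase 1 (accelerating): v₀ = 0 m/s, a = 4 m/s².
v² = v₀² + 2aΔx = 0² + 2·4·70 = 560 → v = 23.7 m/s
t = (v − v₀)/a = (23.7 − 0)/4 = 5.92 s

Phase 2 (constant speed): v₀ = 23.7 m/s, a = 0 m/s².
v = v₀ + at = 23.7 + (0)(12) = 23.7 m/s
Δx = v₀t + ½at² = 23.7·12 + 0.5·0·12² = 284 m

Phase 3 (accelerating): v₀ = 23.7 m/s, a = 4 m/s².
v = v₀ + at = 23.7 + (4)(12) = 71.7 m/s
Δx = v₀t + ½at² = 23.7·12 + 0.5·4·12² = 572 m
Final speed = 71.7 m/s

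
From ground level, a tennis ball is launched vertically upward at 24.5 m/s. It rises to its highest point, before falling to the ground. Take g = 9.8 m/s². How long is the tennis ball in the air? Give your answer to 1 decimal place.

Phase 1 (rising): v₀ = 24.5 m/s, a = -9.8 m/s².
v = v₀ + at → t = (0 − 24.5) / -9.8 = 2.50 s
v² = v₀² + 2aΔx → Δx = (0² − 24.5²)/(2·-9.8) = 30.6 m

Phase 2 (falling): v₀ = 0 m/s, a = -9.8 m/s².
Falls 30.6 m from rest: t = √(2·30.6/9.8) = 2.50 s; v = g·t = 24.5 m/s.
Total time = 2.50 + 2.50 = 5.00 s

5.0 s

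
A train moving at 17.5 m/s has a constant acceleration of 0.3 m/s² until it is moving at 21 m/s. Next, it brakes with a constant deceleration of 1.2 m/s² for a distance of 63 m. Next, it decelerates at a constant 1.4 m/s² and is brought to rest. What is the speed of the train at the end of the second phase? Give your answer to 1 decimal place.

17.0 m/s

Phase 1 (accelerating): v₀ = 17.5 m/s, a = 0.3 m/s².
v = v₀ + at → t = (21 − 17.5) / 0.3 = 11.7 s
v² = v₀² + 2aΔx → Δx = (21² − 17.5²)/(2·0.3) = 225 m

Phase 2 (decelerating): v₀ = 21.0 m/s, a = -1.2 m/s².
v² = v₀² + 2aΔx = 21.0² + 2·-1.2·63 = 290 → v = 17.0 m/s
t = (v − v₀)/a = (17.0 − 21.0)/-1.2 = 3.31 s
Speed at end of phase 2 = 17.0 m/s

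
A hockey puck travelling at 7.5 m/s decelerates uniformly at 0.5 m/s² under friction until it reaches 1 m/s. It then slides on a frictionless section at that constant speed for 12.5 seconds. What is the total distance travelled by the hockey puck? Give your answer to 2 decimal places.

Phase 1 (decelerating): v₀ = 7.50 m/s, a = -0.5 m/s².
v = v₀ + at → t = (1 − 7.50) / -0.5 = 13.0 s
v² = v₀² + 2aΔx → Δx = (1² − 7.50²)/(2·-0.5) = 55.2 m

Phase 2 (constant speed): v₀ = 1.00 m/s, a = 0 m/s².
v = v₀ + at = 1.00 + (0)(12.5) = 1.00 m/s
Δx = v₀t + ½at² = 1.00·12.5 + 0.5·0·12.5² = 12.5 m
Total distance = 55.2 + 12.5 = 67.8 m

67.75 m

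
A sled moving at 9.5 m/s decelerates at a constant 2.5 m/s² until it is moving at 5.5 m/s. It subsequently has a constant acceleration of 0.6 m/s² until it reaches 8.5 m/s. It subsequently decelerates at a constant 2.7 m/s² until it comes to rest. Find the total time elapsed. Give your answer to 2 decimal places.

9.75 s

Phase 1 (decelerating): v₀ = 9.50 m/s, a = -2.5 m/s².
v = v₀ + at → t = (5.5 − 9.50) / -2.5 = 1.60 s
v² = v₀² + 2aΔx → Δx = (5.5² − 9.50²)/(2·-2.5) = 12.0 m

Phase 2 (accelerating): v₀ = 5.50 m/s, a = 0.6 m/s².
v = v₀ + at → t = (8.5 − 5.50) / 0.6 = 5.00 s
v² = v₀² + 2aΔx → Δx = (8.5² − 5.50²)/(2·0.6) = 35.0 m

Phase 3 (decelerating): v₀ = 8.50 m/s, a = -2.7 m/s².
v = v₀ + at → t = (0 − 8.50) / -2.7 = 3.15 s
v² = v₀² + 2aΔx → Δx = (0² − 8.50²)/(2·-2.7) = 13.4 m
Total time = 1.60 + 5.00 + 3.15 = 9.75 s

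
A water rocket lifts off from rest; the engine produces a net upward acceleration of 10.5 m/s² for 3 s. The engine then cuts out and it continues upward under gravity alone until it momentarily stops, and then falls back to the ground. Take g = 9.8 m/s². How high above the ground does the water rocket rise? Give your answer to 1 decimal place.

Phase 1 (powered ascent): v₀ = 0 m/s, a = 10.5 m/s².
v = v₀ + at = 0 + (10.5)(3) = 31.5 m/s
Δx = v₀t + ½at² = 0·3 + 0.5·10.5·3² = 47.2 m

Phase 2 (coasting upward): v₀ = 31.5 m/s, a = -9.8 m/s².
v = v₀ + at → t = (0 − 31.5) / -9.8 = 3.21 s
v² = v₀² + 2aΔx → Δx = (0² − 31.5²)/(2·-9.8) = 50.6 m
Maximum height = 47.2 + 50.6 = 97.9 m

97.9 m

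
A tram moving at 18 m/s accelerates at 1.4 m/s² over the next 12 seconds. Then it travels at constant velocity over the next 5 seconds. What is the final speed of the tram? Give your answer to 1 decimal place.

34.8 m/s

Phase 1 (accelerating): v₀ = 18.0 m/s, a = 1.4 m/s².
v = v₀ + at = 18.0 + (1.4)(12) = 34.8 m/s
Δx = v₀t + ½at² = 18.0·12 + 0.5·1.4·12² = 317 m

Phase 2 (constant speed): v₀ = 34.8 m/s, a = 0 m/s².
v = v₀ + at = 34.8 + (0)(5) = 34.8 m/s
Δx = v₀t + ½at² = 34.8·5 + 0.5·0·5² = 174 m
Final speed = 34.8 m/s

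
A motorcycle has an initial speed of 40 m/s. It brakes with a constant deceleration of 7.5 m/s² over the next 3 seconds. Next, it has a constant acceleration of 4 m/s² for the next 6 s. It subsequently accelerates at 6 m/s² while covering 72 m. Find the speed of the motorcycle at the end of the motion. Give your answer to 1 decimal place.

Phase 1 (decelerating): v₀ = 40.0 m/s, a = -7.5 m/s².
v = v₀ + at = 40.0 + (-7.5)(3) = 17.5 m/s
Δx = v₀t + ½at² = 40.0·3 + 0.5·-7.5·3² = 86.2 m

Phase 2 (accelerating): v₀ = 17.5 m/s, a = 4 m/s².
v = v₀ + at = 17.5 + (4)(6) = 41.5 m/s
Δx = v₀t + ½at² = 17.5·6 + 0.5·4·6² = 177 m

Phase 3 (accelerating): v₀ = 41.5 m/s, a = 6 m/s².
v² = v₀² + 2aΔx = 41.5² + 2·6·72 = 2590 → v = 50.9 m/s
t = (v − v₀)/a = (50.9 − 41.5)/6 = 1.56 s
Final speed = 50.9 m/s

50.9 m/s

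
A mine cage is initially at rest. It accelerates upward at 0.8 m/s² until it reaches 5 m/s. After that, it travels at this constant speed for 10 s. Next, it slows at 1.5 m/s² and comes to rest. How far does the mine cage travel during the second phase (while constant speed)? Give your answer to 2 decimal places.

Phase 1 (accelerating): v₀ = 0 m/s, a = 0.8 m/s².
v = v₀ + at → t = (5 − 0) / 0.8 = 6.25 s
v² = v₀² + 2aΔx → Δx = (5² − 0²)/(2·0.8) = 15.6 m

Phase 2 (constant speed): v₀ = 5.00 m/s, a = 0 m/s².
v = v₀ + at = 5.00 + (0)(10) = 5.00 m/s
Δx = v₀t + ½at² = 5.00·10 + 0.5·0·10² = 50.0 m
Distance in phase 2 = 50.0 m

50.00 m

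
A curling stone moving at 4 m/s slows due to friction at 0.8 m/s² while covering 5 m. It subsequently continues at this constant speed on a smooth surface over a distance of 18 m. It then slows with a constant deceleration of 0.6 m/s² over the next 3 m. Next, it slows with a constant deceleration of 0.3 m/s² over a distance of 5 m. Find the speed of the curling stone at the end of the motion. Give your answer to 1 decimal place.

1.2 m/s

Phase 1 (decelerating): v₀ = 4.00 m/s, a = -0.8 m/s².
v² = v₀² + 2aΔx = 4.00² + 2·-0.8·5 = 8.00 → v = 2.83 m/s
t = (v − v₀)/a = (2.83 − 4.00)/-0.8 = 1.46 s

Phase 2 (constant speed): v₀ = 2.83 m/s, a = 0 m/s².
Constant speed: t = d/v = 18/2.83 = 6.36 s

Phase 3 (decelerating): v₀ = 2.83 m/s, a = -0.6 m/s².
v² = v₀² + 2aΔx = 2.83² + 2·-0.6·3 = 4.40 → v = 2.10 m/s
t = (v − v₀)/a = (2.10 − 2.83)/-0.6 = 1.22 s

Phase 4 (decelerating): v₀ = 2.10 m/s, a = -0.3 m/s².
v² = v₀² + 2aΔx = 2.10² + 2·-0.3·5 = 1.40 → v = 1.18 m/s
t = (v − v₀)/a = (1.18 − 2.10)/-0.3 = 3.05 s
Final speed = 1.18 m/s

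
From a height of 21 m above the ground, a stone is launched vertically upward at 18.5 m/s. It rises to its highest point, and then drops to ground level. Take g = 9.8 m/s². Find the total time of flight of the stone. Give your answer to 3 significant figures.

4.69 s

Phase 1 (rising): v₀ = 18.5 m/s, a = -9.8 m/s².
v = v₀ + at → t = (0 − 18.5) / -9.8 = 1.89 s
v² = v₀² + 2aΔx → Δx = (0² − 18.5²)/(2·-9.8) = 17.5 m

Phase 2 (falling): v₀ = 0 m/s, a = -9.8 m/s².
Falls 38.5 m from rest: t = √(2·38.5/9.8) = 2.80 s; v = g·t = 27.5 m/s.
Total time = 1.89 + 2.80 = 4.69 s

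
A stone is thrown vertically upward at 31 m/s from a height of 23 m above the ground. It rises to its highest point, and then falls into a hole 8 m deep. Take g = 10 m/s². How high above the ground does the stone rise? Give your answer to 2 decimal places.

Phase 1 (rising): v₀ = 31.0 m/s, a = -10 m/s².
v = v₀ + at → t = (0 − 31.0) / -10 = 3.10 s
v² = v₀² + 2aΔx → Δx = (0² − 31.0²)/(2·-10) = 48.0 m
Maximum height = 23 + 48.0 = 71.0 m

71.05 m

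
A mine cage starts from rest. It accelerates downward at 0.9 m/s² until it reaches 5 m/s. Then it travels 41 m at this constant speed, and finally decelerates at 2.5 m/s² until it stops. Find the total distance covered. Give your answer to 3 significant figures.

59.9 m

Phase 1 (accelerating): v₀ = 0 m/s, a = 0.9 m/s².
v = v₀ + at → t = (5 − 0) / 0.9 = 5.56 s
v² = v₀² + 2aΔx → Δx = (5² − 0²)/(2·0.9) = 13.9 m

Phase 2 (constant speed): v₀ = 5.00 m/s, a = 0 m/s².
Constant speed: t = d/v = 41/5.00 = 8.20 s

Phase 3 (decelerating): v₀ = 5.00 m/s, a = -2.5 m/s².
v = v₀ + at → t = (0 − 5.00) / -2.5 = 2.00 s
v² = v₀² + 2aΔx → Δx = (0² − 5.00²)/(2·-2.5) = 5.00 m
Total distance = 13.9 + 41.0 + 5.00 = 59.9 m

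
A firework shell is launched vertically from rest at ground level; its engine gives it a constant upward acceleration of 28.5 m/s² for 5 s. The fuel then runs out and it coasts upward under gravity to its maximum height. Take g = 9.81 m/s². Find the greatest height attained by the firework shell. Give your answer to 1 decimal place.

1391.2 m

Phase 1 (powered ascent): v₀ = 0 m/s, a = 28.5 m/s².
v = v₀ + at = 0 + (28.5)(5) = 142 m/s
Δx = v₀t + ½at² = 0·5 + 0.5·28.5·5² = 356 m

Phase 2 (coasting upward): v₀ = 142 m/s, a = -9.81 m/s².
v = v₀ + at → t = (0 − 142) / -9.81 = 14.5 s
v² = v₀² + 2aΔx → Δx = (0² − 142²)/(2·-9.81) = 1030 m
Maximum height = 356 + 1030 = 1390 m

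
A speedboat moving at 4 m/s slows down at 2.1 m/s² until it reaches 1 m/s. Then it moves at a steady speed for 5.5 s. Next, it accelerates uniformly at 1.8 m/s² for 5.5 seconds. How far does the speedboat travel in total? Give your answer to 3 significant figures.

41.8 m

Phase 1 (decelerating): v₀ = 4.00 m/s, a = -2.1 m/s².
v = v₀ + at → t = (1 − 4.00) / -2.1 = 1.43 s
v² = v₀² + 2aΔx → Δx = (1² − 4.00²)/(2·-2.1) = 3.57 m

Phase 2 (constant speed): v₀ = 1.00 m/s, a = 0 m/s².
v = v₀ + at = 1.00 + (0)(5.5) = 1.00 m/s
Δx = v₀t + ½at² = 1.00·5.5 + 0.5·0·5.5² = 5.50 m

Phase 3 (accelerating): v₀ = 1.00 m/s, a = 1.8 m/s².
v = v₀ + at = 1.00 + (1.8)(5.5) = 10.9 m/s
Δx = v₀t + ½at² = 1.00·5.5 + 0.5·1.8·5.5² = 32.7 m
Total distance = 3.57 + 5.50 + 32.7 = 41.8 m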